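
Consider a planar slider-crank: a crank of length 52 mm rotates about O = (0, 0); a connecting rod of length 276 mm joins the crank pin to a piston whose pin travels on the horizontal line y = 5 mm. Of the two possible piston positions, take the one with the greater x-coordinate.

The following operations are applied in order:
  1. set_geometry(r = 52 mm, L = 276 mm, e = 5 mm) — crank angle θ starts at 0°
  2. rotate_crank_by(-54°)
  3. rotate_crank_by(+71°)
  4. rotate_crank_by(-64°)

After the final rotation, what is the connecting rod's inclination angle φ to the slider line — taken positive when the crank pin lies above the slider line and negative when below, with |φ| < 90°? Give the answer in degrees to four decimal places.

-8.9694

set_geometry: r = 52 mm, L = 276 mm, e = 5 mm; θ ← 0°
rotate_crank_by(-54°): θ ← 0° -54° = -54°
rotate_crank_by(+71°): θ ← -54° +71° = 17°
rotate_crank_by(-64°): θ ← 17° -64° = -47°
crank pin P = (r cos θ, r sin θ) = (35.463915, -38.030392)
h = r sin θ − e = -38.030392 − 5 = -43.030392
sin φ = h / L = -43.030392 / 276 = -0.15590722
φ = arcsin(-0.15590722) = -8.969416°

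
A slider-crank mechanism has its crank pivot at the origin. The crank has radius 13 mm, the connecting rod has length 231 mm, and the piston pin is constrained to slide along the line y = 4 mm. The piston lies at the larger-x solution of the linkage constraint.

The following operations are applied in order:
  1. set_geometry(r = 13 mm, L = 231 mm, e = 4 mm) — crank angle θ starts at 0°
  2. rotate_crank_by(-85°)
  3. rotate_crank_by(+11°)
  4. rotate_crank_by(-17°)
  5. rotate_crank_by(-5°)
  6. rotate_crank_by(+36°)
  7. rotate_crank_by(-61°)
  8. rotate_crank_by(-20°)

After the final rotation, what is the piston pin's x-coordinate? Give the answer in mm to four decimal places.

set_geometry: r = 13 mm, L = 231 mm, e = 4 mm; θ ← 0°
rotate_crank_by(-85°): θ ← 0° -85° = -85°
rotate_crank_by(+11°): θ ← -85° +11° = -74°
rotate_crank_by(-17°): θ ← -74° -17° = -91°
rotate_crank_by(-5°): θ ← -91° -5° = -96°
rotate_crank_by(+36°): θ ← -96° +36° = -60°
rotate_crank_by(-61°): θ ← -60° -61° = -121°
rotate_crank_by(-20°): θ ← -121° -20° = -141°
crank pin P = (r cos θ, r sin θ) = (-10.102897, -8.181165)
h = r sin θ − e = -8.181165 − 4 = -12.181165
x = r cos θ + √(L² − h²) = -10.102897 + √(53361.0 − 148.3808) = -10.102897 + 230.678606 = 220.575708

220.5757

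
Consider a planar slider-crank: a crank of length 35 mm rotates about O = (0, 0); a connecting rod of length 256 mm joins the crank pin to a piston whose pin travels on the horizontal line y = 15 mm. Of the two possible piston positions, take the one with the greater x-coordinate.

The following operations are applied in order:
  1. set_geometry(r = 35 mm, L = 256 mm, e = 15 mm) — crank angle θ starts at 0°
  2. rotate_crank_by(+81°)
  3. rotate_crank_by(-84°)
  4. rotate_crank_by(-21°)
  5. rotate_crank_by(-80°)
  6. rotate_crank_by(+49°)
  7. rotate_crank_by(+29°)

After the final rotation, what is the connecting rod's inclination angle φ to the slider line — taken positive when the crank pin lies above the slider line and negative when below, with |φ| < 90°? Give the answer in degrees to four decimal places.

set_geometry: r = 35 mm, L = 256 mm, e = 15 mm; θ ← 0°
rotate_crank_by(+81°): θ ← 0° +81° = 81°
rotate_crank_by(-84°): θ ← 81° -84° = -3°
rotate_crank_by(-21°): θ ← -3° -21° = -24°
rotate_crank_by(-80°): θ ← -24° -80° = -104°
rotate_crank_by(+49°): θ ← -104° +49° = -55°
rotate_crank_by(+29°): θ ← -55° +29° = -26°
crank pin P = (r cos θ, r sin θ) = (31.457792, -15.342990)
h = r sin θ − e = -15.342990 − 15 = -30.342990
sin φ = h / L = -30.342990 / 256 = -0.11852731
φ = arcsin(-0.11852731) = -6.807117°

-6.8071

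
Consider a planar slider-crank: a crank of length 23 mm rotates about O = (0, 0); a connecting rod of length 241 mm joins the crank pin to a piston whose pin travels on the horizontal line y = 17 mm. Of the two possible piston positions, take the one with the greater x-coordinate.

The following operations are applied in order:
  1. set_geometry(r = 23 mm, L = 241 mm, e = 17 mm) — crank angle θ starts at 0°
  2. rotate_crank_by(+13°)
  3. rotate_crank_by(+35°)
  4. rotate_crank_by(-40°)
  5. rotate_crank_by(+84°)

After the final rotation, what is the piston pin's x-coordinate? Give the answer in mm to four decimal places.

set_geometry: r = 23 mm, L = 241 mm, e = 17 mm; θ ← 0°
rotate_crank_by(+13°): θ ← 0° +13° = 13°
rotate_crank_by(+35°): θ ← 13° +35° = 48°
rotate_crank_by(-40°): θ ← 48° -40° = 8°
rotate_crank_by(+84°): θ ← 8° +84° = 92°
crank pin P = (r cos θ, r sin θ) = (-0.802688, 22.985989)
h = r sin θ − e = 22.985989 − 17 = 5.985989
x = r cos θ + √(L² − h²) = -0.802688 + √(58081.0 − 35.8321) = -0.802688 + 240.925648 = 240.122960

240.1230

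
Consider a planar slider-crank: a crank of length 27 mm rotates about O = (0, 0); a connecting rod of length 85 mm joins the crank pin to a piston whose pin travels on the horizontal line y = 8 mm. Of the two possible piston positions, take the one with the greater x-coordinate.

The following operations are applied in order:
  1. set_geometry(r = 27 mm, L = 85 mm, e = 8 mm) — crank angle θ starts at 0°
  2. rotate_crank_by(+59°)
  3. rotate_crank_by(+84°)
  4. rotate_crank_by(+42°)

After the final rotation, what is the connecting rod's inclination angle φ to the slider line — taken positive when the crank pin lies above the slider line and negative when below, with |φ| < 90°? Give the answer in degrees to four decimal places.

-6.9961

set_geometry: r = 27 mm, L = 85 mm, e = 8 mm; θ ← 0°
rotate_crank_by(+59°): θ ← 0° +59° = 59°
rotate_crank_by(+84°): θ ← 59° +84° = 143°
rotate_crank_by(+42°): θ ← 143° +42° = 185°
crank pin P = (r cos θ, r sin θ) = (-26.897257, -2.353205)
h = r sin θ − e = -2.353205 − 8 = -10.353205
sin φ = h / L = -10.353205 / 85 = -0.12180241
φ = arcsin(-0.12180241) = -6.996136°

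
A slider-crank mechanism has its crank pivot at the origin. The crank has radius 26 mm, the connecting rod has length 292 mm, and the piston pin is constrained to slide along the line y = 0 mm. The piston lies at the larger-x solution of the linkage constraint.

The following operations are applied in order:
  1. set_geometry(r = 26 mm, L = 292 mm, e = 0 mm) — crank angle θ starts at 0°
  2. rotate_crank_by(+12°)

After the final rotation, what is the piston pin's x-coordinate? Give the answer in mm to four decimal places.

317.3818

set_geometry: r = 26 mm, L = 292 mm, e = 0 mm; θ ← 0°
rotate_crank_by(+12°): θ ← 0° +12° = 12°
crank pin P = (r cos θ, r sin θ) = (25.431838, 5.405704)
h = r sin θ − e = 5.405704 − 0 = 5.405704
x = r cos θ + √(L² − h²) = 25.431838 + √(85264.0 − 29.2216) = 25.431838 + 291.949959 = 317.381796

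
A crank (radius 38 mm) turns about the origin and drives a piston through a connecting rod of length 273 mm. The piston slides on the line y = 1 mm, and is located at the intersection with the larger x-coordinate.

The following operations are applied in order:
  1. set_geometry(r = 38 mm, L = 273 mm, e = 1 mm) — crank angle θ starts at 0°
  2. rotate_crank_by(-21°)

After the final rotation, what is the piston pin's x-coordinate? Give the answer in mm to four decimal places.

set_geometry: r = 38 mm, L = 273 mm, e = 1 mm; θ ← 0°
rotate_crank_by(-21°): θ ← 0° -21° = -21°
crank pin P = (r cos θ, r sin θ) = (35.476056, -13.617982)
h = r sin θ − e = -13.617982 − 1 = -14.617982
x = r cos θ + √(L² − h²) = 35.476056 + √(74529.0 − 213.6854) = 35.476056 + 272.608354 = 308.084410

308.0844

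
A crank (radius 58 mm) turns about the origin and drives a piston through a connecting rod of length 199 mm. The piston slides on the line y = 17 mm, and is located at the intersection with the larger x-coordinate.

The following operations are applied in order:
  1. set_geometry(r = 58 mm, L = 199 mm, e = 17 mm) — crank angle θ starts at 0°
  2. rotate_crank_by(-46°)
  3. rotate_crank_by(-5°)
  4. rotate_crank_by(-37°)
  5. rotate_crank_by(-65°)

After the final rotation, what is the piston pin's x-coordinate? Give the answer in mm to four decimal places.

142.5467

set_geometry: r = 58 mm, L = 199 mm, e = 17 mm; θ ← 0°
rotate_crank_by(-46°): θ ← 0° -46° = -46°
rotate_crank_by(-5°): θ ← -46° -5° = -51°
rotate_crank_by(-37°): θ ← -51° -37° = -88°
rotate_crank_by(-65°): θ ← -88° -65° = -153°
crank pin P = (r cos θ, r sin θ) = (-51.678378, -26.331449)
h = r sin θ − e = -26.331449 − 17 = -43.331449
x = r cos θ + √(L² − h²) = -51.678378 + √(39601.0 − 1877.6145) = -51.678378 + 194.225090 = 142.546711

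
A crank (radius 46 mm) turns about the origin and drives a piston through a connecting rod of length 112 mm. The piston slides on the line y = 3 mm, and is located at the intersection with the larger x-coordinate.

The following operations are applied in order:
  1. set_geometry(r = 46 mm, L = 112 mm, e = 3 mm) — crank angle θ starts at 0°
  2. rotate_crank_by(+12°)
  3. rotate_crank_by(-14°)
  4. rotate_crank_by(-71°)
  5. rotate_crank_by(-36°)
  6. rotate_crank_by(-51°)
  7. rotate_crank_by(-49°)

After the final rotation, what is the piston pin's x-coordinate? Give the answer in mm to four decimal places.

set_geometry: r = 46 mm, L = 112 mm, e = 3 mm; θ ← 0°
rotate_crank_by(+12°): θ ← 0° +12° = 12°
rotate_crank_by(-14°): θ ← 12° -14° = -2°
rotate_crank_by(-71°): θ ← -2° -71° = -73°
rotate_crank_by(-36°): θ ← -73° -36° = -109°
rotate_crank_by(-51°): θ ← -109° -51° = -160°
rotate_crank_by(-49°): θ ← -160° -49° = -209°
crank pin P = (r cos θ, r sin θ) = (-40.232507, 22.301243)
h = r sin θ − e = 22.301243 − 3 = 19.301243
x = r cos θ + √(L² − h²) = -40.232507 + √(12544.0 − 372.5380) = -40.232507 + 110.324349 = 70.091843

70.0918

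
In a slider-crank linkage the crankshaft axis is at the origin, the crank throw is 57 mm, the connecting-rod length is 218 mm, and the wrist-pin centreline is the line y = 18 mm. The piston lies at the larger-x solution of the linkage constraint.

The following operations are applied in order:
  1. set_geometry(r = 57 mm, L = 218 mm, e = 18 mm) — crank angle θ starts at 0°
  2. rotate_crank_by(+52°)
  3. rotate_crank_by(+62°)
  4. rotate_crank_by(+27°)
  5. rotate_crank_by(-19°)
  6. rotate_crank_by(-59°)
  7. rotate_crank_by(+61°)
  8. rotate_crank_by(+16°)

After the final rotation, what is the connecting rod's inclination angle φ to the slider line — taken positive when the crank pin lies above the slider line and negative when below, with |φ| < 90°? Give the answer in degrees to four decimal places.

set_geometry: r = 57 mm, L = 218 mm, e = 18 mm; θ ← 0°
rotate_crank_by(+52°): θ ← 0° +52° = 52°
rotate_crank_by(+62°): θ ← 52° +62° = 114°
rotate_crank_by(+27°): θ ← 114° +27° = 141°
rotate_crank_by(-19°): θ ← 141° -19° = 122°
rotate_crank_by(-59°): θ ← 122° -59° = 63°
rotate_crank_by(+61°): θ ← 63° +61° = 124°
rotate_crank_by(+16°): θ ← 124° +16° = 140°
crank pin P = (r cos θ, r sin θ) = (-43.664533, 36.638894)
h = r sin θ − e = 36.638894 − 18 = 18.638894
sin φ = h / L = 18.638894 / 218 = 0.08549951
φ = arcsin(0.08549951) = 4.904749°

4.9047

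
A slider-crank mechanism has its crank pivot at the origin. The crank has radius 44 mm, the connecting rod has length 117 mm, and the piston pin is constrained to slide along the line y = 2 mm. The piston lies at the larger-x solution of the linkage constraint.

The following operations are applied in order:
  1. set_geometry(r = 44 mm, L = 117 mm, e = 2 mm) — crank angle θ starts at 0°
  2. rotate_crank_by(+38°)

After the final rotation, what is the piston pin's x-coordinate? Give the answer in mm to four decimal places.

148.9508

set_geometry: r = 44 mm, L = 117 mm, e = 2 mm; θ ← 0°
rotate_crank_by(+38°): θ ← 0° +38° = 38°
crank pin P = (r cos θ, r sin θ) = (34.672473, 27.089105)
h = r sin θ − e = 27.089105 − 2 = 25.089105
x = r cos θ + √(L² − h²) = 34.672473 + √(13689.0 − 629.4632) = 34.672473 + 114.278330 = 148.950804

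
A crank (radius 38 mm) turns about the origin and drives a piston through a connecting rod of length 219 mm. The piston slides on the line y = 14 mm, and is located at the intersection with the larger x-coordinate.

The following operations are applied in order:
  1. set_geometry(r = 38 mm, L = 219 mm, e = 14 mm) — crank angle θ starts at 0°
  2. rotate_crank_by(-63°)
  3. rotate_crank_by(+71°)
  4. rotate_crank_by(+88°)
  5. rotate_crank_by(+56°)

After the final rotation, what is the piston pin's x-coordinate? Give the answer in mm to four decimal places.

set_geometry: r = 38 mm, L = 219 mm, e = 14 mm; θ ← 0°
rotate_crank_by(-63°): θ ← 0° -63° = -63°
rotate_crank_by(+71°): θ ← -63° +71° = 8°
rotate_crank_by(+88°): θ ← 8° +88° = 96°
rotate_crank_by(+56°): θ ← 96° +56° = 152°
crank pin P = (r cos θ, r sin θ) = (-33.552009, 17.839919)
h = r sin θ − e = 17.839919 − 14 = 3.839919
x = r cos θ + √(L² − h²) = -33.552009 + √(47961.0 − 14.7450) = -33.552009 + 218.966333 = 185.414325

185.4143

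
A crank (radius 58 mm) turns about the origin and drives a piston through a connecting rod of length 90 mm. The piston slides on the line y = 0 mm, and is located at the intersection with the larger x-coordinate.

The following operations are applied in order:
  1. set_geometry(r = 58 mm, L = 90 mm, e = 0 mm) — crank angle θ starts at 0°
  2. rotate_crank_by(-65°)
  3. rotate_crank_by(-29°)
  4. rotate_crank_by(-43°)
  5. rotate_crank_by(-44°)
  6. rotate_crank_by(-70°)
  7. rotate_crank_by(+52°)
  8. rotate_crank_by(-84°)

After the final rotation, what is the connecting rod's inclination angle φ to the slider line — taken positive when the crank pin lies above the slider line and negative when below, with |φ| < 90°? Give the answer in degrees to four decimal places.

set_geometry: r = 58 mm, L = 90 mm, e = 0 mm; θ ← 0°
rotate_crank_by(-65°): θ ← 0° -65° = -65°
rotate_crank_by(-29°): θ ← -65° -29° = -94°
rotate_crank_by(-43°): θ ← -94° -43° = -137°
rotate_crank_by(-44°): θ ← -137° -44° = -181°
rotate_crank_by(-70°): θ ← -181° -70° = -251°
rotate_crank_by(+52°): θ ← -251° +52° = -199°
rotate_crank_by(-84°): θ ← -199° -84° = -283°
crank pin P = (r cos θ, r sin θ) = (13.047161, 56.513464)
h = r sin θ − e = 56.513464 − 0 = 56.513464
sin φ = h / L = 56.513464 / 90 = 0.62792738
φ = arcsin(0.62792738) = 38.897373°

38.8974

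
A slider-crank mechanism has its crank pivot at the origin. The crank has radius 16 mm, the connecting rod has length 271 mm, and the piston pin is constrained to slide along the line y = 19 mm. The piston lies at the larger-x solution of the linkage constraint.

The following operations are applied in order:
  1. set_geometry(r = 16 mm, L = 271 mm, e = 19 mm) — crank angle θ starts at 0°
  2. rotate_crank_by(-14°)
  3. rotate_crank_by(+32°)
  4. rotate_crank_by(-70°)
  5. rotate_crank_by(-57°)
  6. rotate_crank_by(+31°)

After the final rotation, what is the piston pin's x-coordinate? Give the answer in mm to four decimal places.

set_geometry: r = 16 mm, L = 271 mm, e = 19 mm; θ ← 0°
rotate_crank_by(-14°): θ ← 0° -14° = -14°
rotate_crank_by(+32°): θ ← -14° +32° = 18°
rotate_crank_by(-70°): θ ← 18° -70° = -52°
rotate_crank_by(-57°): θ ← -52° -57° = -109°
rotate_crank_by(+31°): θ ← -109° +31° = -78°
crank pin P = (r cos θ, r sin θ) = (3.326587, -15.650362)
h = r sin θ − e = -15.650362 − 19 = -34.650362
x = r cos θ + √(L² − h²) = 3.326587 + √(73441.0 − 1200.6476) = 3.326587 + 268.775654 = 272.102242

272.1022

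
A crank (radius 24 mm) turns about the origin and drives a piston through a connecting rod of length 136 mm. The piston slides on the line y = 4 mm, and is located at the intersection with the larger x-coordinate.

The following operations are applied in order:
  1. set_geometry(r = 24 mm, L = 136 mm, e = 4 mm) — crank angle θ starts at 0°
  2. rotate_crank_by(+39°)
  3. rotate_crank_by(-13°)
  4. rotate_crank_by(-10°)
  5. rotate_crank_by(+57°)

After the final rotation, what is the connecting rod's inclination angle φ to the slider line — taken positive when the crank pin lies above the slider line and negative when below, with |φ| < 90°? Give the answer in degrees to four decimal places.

set_geometry: r = 24 mm, L = 136 mm, e = 4 mm; θ ← 0°
rotate_crank_by(+39°): θ ← 0° +39° = 39°
rotate_crank_by(-13°): θ ← 39° -13° = 26°
rotate_crank_by(-10°): θ ← 26° -10° = 16°
rotate_crank_by(+57°): θ ← 16° +57° = 73°
crank pin P = (r cos θ, r sin θ) = (7.016921, 22.951314)
h = r sin θ − e = 22.951314 − 4 = 18.951314
sin φ = h / L = 18.951314 / 136 = 0.13934790
φ = arcsin(0.13934790) = 8.010114°

8.0101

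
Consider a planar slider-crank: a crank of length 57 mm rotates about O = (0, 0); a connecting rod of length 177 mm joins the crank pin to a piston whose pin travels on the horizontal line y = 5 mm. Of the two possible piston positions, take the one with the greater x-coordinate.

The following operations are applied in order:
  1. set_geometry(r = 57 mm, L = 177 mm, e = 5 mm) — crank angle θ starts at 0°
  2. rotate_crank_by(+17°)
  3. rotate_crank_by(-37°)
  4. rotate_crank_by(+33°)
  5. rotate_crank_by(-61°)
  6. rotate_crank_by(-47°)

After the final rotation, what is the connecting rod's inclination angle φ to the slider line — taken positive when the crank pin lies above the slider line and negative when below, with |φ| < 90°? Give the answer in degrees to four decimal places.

set_geometry: r = 57 mm, L = 177 mm, e = 5 mm; θ ← 0°
rotate_crank_by(+17°): θ ← 0° +17° = 17°
rotate_crank_by(-37°): θ ← 17° -37° = -20°
rotate_crank_by(+33°): θ ← -20° +33° = 13°
rotate_crank_by(-61°): θ ← 13° -61° = -48°
rotate_crank_by(-47°): θ ← -48° -47° = -95°
crank pin P = (r cos θ, r sin θ) = (-4.967877, -56.783098)
h = r sin θ − e = -56.783098 − 5 = -61.783098
sin φ = h / L = -61.783098 / 177 = -0.34905705
φ = arcsin(-0.34905705) = -20.429651°

-20.4297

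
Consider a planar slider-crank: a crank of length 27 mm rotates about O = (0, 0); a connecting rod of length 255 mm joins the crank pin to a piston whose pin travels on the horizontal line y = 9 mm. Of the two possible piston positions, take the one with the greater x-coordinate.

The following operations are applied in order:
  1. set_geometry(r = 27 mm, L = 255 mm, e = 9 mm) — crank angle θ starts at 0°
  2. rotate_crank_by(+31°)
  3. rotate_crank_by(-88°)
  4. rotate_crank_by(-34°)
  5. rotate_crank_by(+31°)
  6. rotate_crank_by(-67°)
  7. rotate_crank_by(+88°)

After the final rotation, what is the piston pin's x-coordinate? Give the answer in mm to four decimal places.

set_geometry: r = 27 mm, L = 255 mm, e = 9 mm; θ ← 0°
rotate_crank_by(+31°): θ ← 0° +31° = 31°
rotate_crank_by(-88°): θ ← 31° -88° = -57°
rotate_crank_by(-34°): θ ← -57° -34° = -91°
rotate_crank_by(+31°): θ ← -91° +31° = -60°
rotate_crank_by(-67°): θ ← -60° -67° = -127°
rotate_crank_by(+88°): θ ← -127° +88° = -39°
crank pin P = (r cos θ, r sin θ) = (20.982941, -16.991651)
h = r sin θ − e = -16.991651 − 9 = -25.991651
x = r cos θ + √(L² − h²) = 20.982941 + √(65025.0 − 675.5659) = 20.982941 + 253.671902 = 274.654843

274.6548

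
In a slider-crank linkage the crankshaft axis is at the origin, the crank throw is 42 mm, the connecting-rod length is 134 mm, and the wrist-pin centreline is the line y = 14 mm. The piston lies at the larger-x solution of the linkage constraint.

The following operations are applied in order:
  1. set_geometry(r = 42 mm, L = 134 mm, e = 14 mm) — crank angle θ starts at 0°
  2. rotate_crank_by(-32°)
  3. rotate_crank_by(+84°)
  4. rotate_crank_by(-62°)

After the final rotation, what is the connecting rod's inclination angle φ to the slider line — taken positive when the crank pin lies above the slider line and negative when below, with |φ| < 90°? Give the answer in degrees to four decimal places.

set_geometry: r = 42 mm, L = 134 mm, e = 14 mm; θ ← 0°
rotate_crank_by(-32°): θ ← 0° -32° = -32°
rotate_crank_by(+84°): θ ← -32° +84° = 52°
rotate_crank_by(-62°): θ ← 52° -62° = -10°
crank pin P = (r cos θ, r sin θ) = (41.361926, -7.293223)
h = r sin θ − e = -7.293223 − 14 = -21.293223
sin φ = h / L = -21.293223 / 134 = -0.15890465
φ = arcsin(-0.15890465) = -9.143324°

-9.1433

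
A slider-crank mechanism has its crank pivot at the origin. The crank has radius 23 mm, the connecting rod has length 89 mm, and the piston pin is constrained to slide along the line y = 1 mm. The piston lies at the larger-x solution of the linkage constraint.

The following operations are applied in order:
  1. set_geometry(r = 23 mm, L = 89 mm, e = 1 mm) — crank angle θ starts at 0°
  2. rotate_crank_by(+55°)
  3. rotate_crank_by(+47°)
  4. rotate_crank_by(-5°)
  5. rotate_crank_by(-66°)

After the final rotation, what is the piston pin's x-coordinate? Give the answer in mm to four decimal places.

108.0515

set_geometry: r = 23 mm, L = 89 mm, e = 1 mm; θ ← 0°
rotate_crank_by(+55°): θ ← 0° +55° = 55°
rotate_crank_by(+47°): θ ← 55° +47° = 102°
rotate_crank_by(-5°): θ ← 102° -5° = 97°
rotate_crank_by(-66°): θ ← 97° -66° = 31°
crank pin P = (r cos θ, r sin θ) = (19.714848, 11.845876)
h = r sin θ − e = 11.845876 − 1 = 10.845876
x = r cos θ + √(L² − h²) = 19.714848 + √(7921.0 − 117.6330) = 19.714848 + 88.336668 = 108.051516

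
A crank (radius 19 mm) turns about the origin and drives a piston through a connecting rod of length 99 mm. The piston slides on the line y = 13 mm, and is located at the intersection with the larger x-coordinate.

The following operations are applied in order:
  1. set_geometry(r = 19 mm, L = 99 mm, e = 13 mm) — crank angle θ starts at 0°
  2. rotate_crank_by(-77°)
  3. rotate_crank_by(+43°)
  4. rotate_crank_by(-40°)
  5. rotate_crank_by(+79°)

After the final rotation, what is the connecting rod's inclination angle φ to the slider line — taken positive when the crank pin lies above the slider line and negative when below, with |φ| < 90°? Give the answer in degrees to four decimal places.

set_geometry: r = 19 mm, L = 99 mm, e = 13 mm; θ ← 0°
rotate_crank_by(-77°): θ ← 0° -77° = -77°
rotate_crank_by(+43°): θ ← -77° +43° = -34°
rotate_crank_by(-40°): θ ← -34° -40° = -74°
rotate_crank_by(+79°): θ ← -74° +79° = 5°
crank pin P = (r cos θ, r sin θ) = (18.927699, 1.655959)
h = r sin θ − e = 1.655959 − 13 = -11.344041
sin φ = h / L = -11.344041 / 99 = -0.11458627
φ = arcsin(-0.11458627) = -6.579762°

-6.5798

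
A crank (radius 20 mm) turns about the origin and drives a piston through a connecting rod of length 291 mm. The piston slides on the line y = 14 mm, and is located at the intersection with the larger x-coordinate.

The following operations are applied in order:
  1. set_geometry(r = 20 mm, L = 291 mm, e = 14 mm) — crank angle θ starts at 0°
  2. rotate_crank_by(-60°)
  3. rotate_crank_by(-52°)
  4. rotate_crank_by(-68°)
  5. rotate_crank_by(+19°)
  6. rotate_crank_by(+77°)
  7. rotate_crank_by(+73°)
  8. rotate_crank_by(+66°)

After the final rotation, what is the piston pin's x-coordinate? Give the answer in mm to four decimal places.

set_geometry: r = 20 mm, L = 291 mm, e = 14 mm; θ ← 0°
rotate_crank_by(-60°): θ ← 0° -60° = -60°
rotate_crank_by(-52°): θ ← -60° -52° = -112°
rotate_crank_by(-68°): θ ← -112° -68° = -180°
rotate_crank_by(+19°): θ ← -180° +19° = -161°
rotate_crank_by(+77°): θ ← -161° +77° = -84°
rotate_crank_by(+73°): θ ← -84° +73° = -11°
rotate_crank_by(+66°): θ ← -11° +66° = 55°
crank pin P = (r cos θ, r sin θ) = (11.471529, 16.383041)
h = r sin θ − e = 16.383041 − 14 = 2.383041
x = r cos θ + √(L² − h²) = 11.471529 + √(84681.0 − 5.6789) = 11.471529 + 290.990242 = 302.461771

302.4618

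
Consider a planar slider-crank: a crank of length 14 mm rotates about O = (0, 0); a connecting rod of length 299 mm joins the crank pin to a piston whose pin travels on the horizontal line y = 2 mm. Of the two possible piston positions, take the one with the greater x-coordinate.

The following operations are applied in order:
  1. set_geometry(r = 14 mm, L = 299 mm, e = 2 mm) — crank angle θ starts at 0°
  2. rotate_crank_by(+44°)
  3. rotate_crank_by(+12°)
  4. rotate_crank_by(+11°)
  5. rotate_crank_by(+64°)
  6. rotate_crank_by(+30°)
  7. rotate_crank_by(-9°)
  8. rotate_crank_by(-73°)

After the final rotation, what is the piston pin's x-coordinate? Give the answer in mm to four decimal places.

301.4406

set_geometry: r = 14 mm, L = 299 mm, e = 2 mm; θ ← 0°
rotate_crank_by(+44°): θ ← 0° +44° = 44°
rotate_crank_by(+12°): θ ← 44° +12° = 56°
rotate_crank_by(+11°): θ ← 56° +11° = 67°
rotate_crank_by(+64°): θ ← 67° +64° = 131°
rotate_crank_by(+30°): θ ← 131° +30° = 161°
rotate_crank_by(-9°): θ ← 161° -9° = 152°
rotate_crank_by(-73°): θ ← 152° -73° = 79°
crank pin P = (r cos θ, r sin θ) = (2.671326, 13.742781)
h = r sin θ − e = 13.742781 − 2 = 11.742781
x = r cos θ + √(L² − h²) = 2.671326 + √(89401.0 − 137.8929) = 2.671326 + 298.769321 = 301.440647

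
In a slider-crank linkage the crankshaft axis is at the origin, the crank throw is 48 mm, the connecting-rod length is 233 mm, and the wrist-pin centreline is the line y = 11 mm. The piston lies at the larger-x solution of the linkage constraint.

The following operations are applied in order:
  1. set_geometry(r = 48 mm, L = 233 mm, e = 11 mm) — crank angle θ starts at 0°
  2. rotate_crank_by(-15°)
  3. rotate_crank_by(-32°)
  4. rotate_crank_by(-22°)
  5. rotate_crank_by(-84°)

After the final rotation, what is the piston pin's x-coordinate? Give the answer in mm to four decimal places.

187.9127

set_geometry: r = 48 mm, L = 233 mm, e = 11 mm; θ ← 0°
rotate_crank_by(-15°): θ ← 0° -15° = -15°
rotate_crank_by(-32°): θ ← -15° -32° = -47°
rotate_crank_by(-22°): θ ← -47° -22° = -69°
rotate_crank_by(-84°): θ ← -69° -84° = -153°
crank pin P = (r cos θ, r sin θ) = (-42.768313, -21.791544)
h = r sin θ − e = -21.791544 − 11 = -32.791544
x = r cos θ + √(L² − h²) = -42.768313 + √(54289.0 − 1075.2854) = -42.768313 + 230.680980 = 187.912667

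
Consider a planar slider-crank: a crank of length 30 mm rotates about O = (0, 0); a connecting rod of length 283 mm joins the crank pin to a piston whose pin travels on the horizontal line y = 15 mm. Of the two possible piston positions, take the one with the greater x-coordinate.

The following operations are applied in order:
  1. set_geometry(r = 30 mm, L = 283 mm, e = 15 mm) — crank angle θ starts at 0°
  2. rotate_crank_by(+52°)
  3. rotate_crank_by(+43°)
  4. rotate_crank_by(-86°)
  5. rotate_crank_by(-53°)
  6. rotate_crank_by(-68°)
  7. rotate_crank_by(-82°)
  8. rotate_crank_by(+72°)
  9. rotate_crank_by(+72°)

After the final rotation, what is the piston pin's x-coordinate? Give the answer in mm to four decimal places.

set_geometry: r = 30 mm, L = 283 mm, e = 15 mm; θ ← 0°
rotate_crank_by(+52°): θ ← 0° +52° = 52°
rotate_crank_by(+43°): θ ← 52° +43° = 95°
rotate_crank_by(-86°): θ ← 95° -86° = 9°
rotate_crank_by(-53°): θ ← 9° -53° = -44°
rotate_crank_by(-68°): θ ← -44° -68° = -112°
rotate_crank_by(-82°): θ ← -112° -82° = -194°
rotate_crank_by(+72°): θ ← -194° +72° = -122°
rotate_crank_by(+72°): θ ← -122° +72° = -50°
crank pin P = (r cos θ, r sin θ) = (19.283628, -22.981333)
h = r sin θ − e = -22.981333 − 15 = -37.981333
x = r cos θ + √(L² − h²) = 19.283628 + √(80089.0 − 1442.5817) = 19.283628 + 280.439687 = 299.723316

299.7233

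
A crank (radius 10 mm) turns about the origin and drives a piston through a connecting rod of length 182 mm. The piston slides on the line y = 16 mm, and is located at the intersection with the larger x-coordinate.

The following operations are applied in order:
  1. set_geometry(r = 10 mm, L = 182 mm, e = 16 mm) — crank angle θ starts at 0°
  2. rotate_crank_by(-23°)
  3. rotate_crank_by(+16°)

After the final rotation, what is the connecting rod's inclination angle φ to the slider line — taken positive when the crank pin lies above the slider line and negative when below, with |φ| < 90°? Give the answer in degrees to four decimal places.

set_geometry: r = 10 mm, L = 182 mm, e = 16 mm; θ ← 0°
rotate_crank_by(-23°): θ ← 0° -23° = -23°
rotate_crank_by(+16°): θ ← -23° +16° = -7°
crank pin P = (r cos θ, r sin θ) = (9.925462, -1.218693)
h = r sin θ − e = -1.218693 − 16 = -17.218693
sin φ = h / L = -17.218693 / 182 = -0.09460821
φ = arcsin(-0.09460821) = -5.428770°

-5.4288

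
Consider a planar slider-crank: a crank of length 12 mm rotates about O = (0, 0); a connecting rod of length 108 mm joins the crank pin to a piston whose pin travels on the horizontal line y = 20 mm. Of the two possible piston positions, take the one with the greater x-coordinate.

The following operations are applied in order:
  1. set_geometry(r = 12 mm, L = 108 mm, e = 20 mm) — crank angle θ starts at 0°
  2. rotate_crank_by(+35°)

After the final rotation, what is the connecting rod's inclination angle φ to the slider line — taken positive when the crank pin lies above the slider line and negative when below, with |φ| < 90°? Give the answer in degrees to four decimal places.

-6.9761

set_geometry: r = 12 mm, L = 108 mm, e = 20 mm; θ ← 0°
rotate_crank_by(+35°): θ ← 0° +35° = 35°
crank pin P = (r cos θ, r sin θ) = (9.829825, 6.882917)
h = r sin θ − e = 6.882917 − 20 = -13.117083
sin φ = h / L = -13.117083 / 108 = -0.12145447
φ = arcsin(-0.12145447) = -6.976052°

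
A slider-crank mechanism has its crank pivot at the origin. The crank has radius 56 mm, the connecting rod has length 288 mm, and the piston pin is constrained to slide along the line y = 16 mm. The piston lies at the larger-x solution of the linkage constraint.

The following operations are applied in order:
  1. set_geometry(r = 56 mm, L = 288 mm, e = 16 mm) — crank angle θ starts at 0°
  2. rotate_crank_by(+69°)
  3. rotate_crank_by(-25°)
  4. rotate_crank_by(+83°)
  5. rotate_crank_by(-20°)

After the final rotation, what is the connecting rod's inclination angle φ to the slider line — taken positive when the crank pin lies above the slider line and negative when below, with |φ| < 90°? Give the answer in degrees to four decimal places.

set_geometry: r = 56 mm, L = 288 mm, e = 16 mm; θ ← 0°
rotate_crank_by(+69°): θ ← 0° +69° = 69°
rotate_crank_by(-25°): θ ← 69° -25° = 44°
rotate_crank_by(+83°): θ ← 44° +83° = 127°
rotate_crank_by(-20°): θ ← 127° -20° = 107°
crank pin P = (r cos θ, r sin θ) = (-16.372815, 53.553066)
h = r sin θ − e = 53.553066 − 16 = 37.553066
sin φ = h / L = 37.553066 / 288 = 0.13039259
φ = arcsin(0.13039259) = 7.492279°

7.4923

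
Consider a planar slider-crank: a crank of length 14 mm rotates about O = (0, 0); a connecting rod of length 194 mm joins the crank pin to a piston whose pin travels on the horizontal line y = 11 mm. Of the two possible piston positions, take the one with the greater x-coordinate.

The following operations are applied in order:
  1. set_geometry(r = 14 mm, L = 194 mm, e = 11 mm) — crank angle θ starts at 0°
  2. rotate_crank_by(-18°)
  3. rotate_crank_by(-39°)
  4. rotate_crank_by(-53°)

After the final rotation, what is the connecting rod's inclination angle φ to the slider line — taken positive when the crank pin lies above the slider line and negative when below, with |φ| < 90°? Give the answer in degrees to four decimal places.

-7.1527

set_geometry: r = 14 mm, L = 194 mm, e = 11 mm; θ ← 0°
rotate_crank_by(-18°): θ ← 0° -18° = -18°
rotate_crank_by(-39°): θ ← -18° -39° = -57°
rotate_crank_by(-53°): θ ← -57° -53° = -110°
crank pin P = (r cos θ, r sin θ) = (-4.788282, -13.155697)
h = r sin θ − e = -13.155697 − 11 = -24.155697
sin φ = h / L = -24.155697 / 194 = -0.12451390
φ = arcsin(-0.12451390) = -7.152685°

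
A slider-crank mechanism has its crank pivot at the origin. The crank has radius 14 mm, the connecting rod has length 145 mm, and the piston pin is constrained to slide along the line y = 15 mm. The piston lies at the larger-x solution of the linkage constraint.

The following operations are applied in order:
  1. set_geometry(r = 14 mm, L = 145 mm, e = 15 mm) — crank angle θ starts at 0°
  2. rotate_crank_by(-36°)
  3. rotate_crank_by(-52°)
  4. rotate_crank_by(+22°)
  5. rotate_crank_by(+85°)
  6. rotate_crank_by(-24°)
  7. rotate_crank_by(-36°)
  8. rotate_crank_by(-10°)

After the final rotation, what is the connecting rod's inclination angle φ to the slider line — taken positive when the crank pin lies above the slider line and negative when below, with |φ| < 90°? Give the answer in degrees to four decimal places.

set_geometry: r = 14 mm, L = 145 mm, e = 15 mm; θ ← 0°
rotate_crank_by(-36°): θ ← 0° -36° = -36°
rotate_crank_by(-52°): θ ← -36° -52° = -88°
rotate_crank_by(+22°): θ ← -88° +22° = -66°
rotate_crank_by(+85°): θ ← -66° +85° = 19°
rotate_crank_by(-24°): θ ← 19° -24° = -5°
rotate_crank_by(-36°): θ ← -5° -36° = -41°
rotate_crank_by(-10°): θ ← -41° -10° = -51°
crank pin P = (r cos θ, r sin θ) = (8.810485, -10.880043)
h = r sin θ − e = -10.880043 − 15 = -25.880043
sin φ = h / L = -25.880043 / 145 = -0.17848306
φ = arcsin(-0.17848306) = -10.281415°

-10.2814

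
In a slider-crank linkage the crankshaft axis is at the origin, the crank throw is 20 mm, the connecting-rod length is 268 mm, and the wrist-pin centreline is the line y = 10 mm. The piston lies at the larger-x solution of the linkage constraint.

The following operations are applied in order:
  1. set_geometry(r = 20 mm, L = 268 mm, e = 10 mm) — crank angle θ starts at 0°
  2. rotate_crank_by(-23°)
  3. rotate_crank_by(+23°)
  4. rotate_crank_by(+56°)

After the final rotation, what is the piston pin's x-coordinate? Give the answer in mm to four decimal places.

279.1031

set_geometry: r = 20 mm, L = 268 mm, e = 10 mm; θ ← 0°
rotate_crank_by(-23°): θ ← 0° -23° = -23°
rotate_crank_by(+23°): θ ← -23° +23° = 0°
rotate_crank_by(+56°): θ ← 0° +56° = 56°
crank pin P = (r cos θ, r sin θ) = (11.183858, 16.580751)
h = r sin θ − e = 16.580751 − 10 = 6.580751
x = r cos θ + √(L² − h²) = 11.183858 + √(71824.0 − 43.3063) = 11.183858 + 267.919193 = 279.103051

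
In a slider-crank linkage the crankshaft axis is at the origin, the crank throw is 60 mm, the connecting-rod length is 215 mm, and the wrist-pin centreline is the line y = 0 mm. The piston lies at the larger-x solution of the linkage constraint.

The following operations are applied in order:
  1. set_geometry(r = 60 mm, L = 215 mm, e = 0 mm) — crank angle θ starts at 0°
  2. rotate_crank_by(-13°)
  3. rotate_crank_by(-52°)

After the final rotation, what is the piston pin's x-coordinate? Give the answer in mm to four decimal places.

233.3667

set_geometry: r = 60 mm, L = 215 mm, e = 0 mm; θ ← 0°
rotate_crank_by(-13°): θ ← 0° -13° = -13°
rotate_crank_by(-52°): θ ← -13° -52° = -65°
crank pin P = (r cos θ, r sin θ) = (25.357096, -54.378467)
h = r sin θ − e = -54.378467 − 0 = -54.378467
x = r cos θ + √(L² − h²) = 25.357096 + √(46225.0 − 2957.0177) = 25.357096 + 208.009573 = 233.366668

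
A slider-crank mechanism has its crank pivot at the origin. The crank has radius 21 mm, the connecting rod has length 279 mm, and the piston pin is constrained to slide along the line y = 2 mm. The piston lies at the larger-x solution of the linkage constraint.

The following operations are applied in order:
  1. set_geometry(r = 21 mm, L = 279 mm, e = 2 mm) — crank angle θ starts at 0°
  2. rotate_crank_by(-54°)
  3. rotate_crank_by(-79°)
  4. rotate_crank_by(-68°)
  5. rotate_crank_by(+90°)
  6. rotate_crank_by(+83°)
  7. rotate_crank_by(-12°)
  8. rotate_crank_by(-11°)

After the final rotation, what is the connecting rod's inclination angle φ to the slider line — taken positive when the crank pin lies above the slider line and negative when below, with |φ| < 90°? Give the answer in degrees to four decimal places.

set_geometry: r = 21 mm, L = 279 mm, e = 2 mm; θ ← 0°
rotate_crank_by(-54°): θ ← 0° -54° = -54°
rotate_crank_by(-79°): θ ← -54° -79° = -133°
rotate_crank_by(-68°): θ ← -133° -68° = -201°
rotate_crank_by(+90°): θ ← -201° +90° = -111°
rotate_crank_by(+83°): θ ← -111° +83° = -28°
rotate_crank_by(-12°): θ ← -28° -12° = -40°
rotate_crank_by(-11°): θ ← -40° -11° = -51°
crank pin P = (r cos θ, r sin θ) = (13.215728, -16.320065)
h = r sin θ − e = -16.320065 − 2 = -18.320065
sin φ = h / L = -18.320065 / 279 = -0.06566332
φ = arcsin(-0.06566332) = -3.764940°

-3.7649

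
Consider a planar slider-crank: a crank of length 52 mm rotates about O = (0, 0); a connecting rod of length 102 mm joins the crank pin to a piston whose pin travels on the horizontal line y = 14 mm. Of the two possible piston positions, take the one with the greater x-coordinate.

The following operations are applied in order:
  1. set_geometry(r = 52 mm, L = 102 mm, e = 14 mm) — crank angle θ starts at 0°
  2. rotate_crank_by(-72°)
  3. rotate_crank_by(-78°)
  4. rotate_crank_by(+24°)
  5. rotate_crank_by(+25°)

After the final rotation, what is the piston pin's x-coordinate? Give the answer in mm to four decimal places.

set_geometry: r = 52 mm, L = 102 mm, e = 14 mm; θ ← 0°
rotate_crank_by(-72°): θ ← 0° -72° = -72°
rotate_crank_by(-78°): θ ← -72° -78° = -150°
rotate_crank_by(+24°): θ ← -150° +24° = -126°
rotate_crank_by(+25°): θ ← -126° +25° = -101°
crank pin P = (r cos θ, r sin θ) = (-9.922068, -51.044614)
h = r sin θ − e = -51.044614 − 14 = -65.044614
x = r cos θ + √(L² − h²) = -9.922068 + √(10404.0 − 4230.8018) = -9.922068 + 78.569703 = 68.647635

68.6476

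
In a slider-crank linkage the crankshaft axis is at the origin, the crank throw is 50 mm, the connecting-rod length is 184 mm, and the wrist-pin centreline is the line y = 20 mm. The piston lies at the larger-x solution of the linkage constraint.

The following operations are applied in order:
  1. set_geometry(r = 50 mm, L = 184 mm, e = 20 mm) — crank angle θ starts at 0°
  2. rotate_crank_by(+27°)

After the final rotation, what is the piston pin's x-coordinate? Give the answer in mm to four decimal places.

set_geometry: r = 50 mm, L = 184 mm, e = 20 mm; θ ← 0°
rotate_crank_by(+27°): θ ← 0° +27° = 27°
crank pin P = (r cos θ, r sin θ) = (44.550326, 22.699525)
h = r sin θ − e = 22.699525 − 20 = 2.699525
x = r cos θ + √(L² − h²) = 44.550326 + √(33856.0 − 7.2874) = 44.550326 + 183.980196 = 228.530522

228.5305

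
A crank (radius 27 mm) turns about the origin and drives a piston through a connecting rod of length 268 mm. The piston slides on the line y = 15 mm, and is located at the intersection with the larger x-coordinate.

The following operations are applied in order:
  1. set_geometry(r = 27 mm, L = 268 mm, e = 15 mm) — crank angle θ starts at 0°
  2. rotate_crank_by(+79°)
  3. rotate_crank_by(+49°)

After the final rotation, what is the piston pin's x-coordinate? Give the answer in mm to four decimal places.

set_geometry: r = 27 mm, L = 268 mm, e = 15 mm; θ ← 0°
rotate_crank_by(+79°): θ ← 0° +79° = 79°
rotate_crank_by(+49°): θ ← 79° +49° = 128°
crank pin P = (r cos θ, r sin θ) = (-16.622860, 21.276290)
h = r sin θ − e = 21.276290 − 15 = 6.276290
x = r cos θ + √(L² − h²) = -16.622860 + √(71824.0 − 39.3918) = -16.622860 + 267.926498 = 251.303638

251.3036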